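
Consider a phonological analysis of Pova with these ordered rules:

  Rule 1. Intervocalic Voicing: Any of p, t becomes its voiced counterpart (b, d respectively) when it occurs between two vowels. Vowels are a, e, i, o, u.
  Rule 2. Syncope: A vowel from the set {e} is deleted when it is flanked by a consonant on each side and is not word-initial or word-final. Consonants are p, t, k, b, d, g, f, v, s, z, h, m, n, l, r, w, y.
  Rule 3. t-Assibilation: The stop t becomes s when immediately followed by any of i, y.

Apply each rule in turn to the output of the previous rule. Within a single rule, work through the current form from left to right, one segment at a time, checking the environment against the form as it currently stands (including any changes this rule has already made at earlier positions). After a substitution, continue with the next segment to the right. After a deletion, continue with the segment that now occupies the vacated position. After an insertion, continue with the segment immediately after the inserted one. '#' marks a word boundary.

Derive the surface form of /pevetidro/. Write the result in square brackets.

Rule 1 Intervocalic Voicing: [pevetidro] → [pevedidro]
Rule 2 Syncope: [pevedidro] → [pvdidro]
Rule 3 t-Assibilation: no change — [pvdidro]

[pvdidro]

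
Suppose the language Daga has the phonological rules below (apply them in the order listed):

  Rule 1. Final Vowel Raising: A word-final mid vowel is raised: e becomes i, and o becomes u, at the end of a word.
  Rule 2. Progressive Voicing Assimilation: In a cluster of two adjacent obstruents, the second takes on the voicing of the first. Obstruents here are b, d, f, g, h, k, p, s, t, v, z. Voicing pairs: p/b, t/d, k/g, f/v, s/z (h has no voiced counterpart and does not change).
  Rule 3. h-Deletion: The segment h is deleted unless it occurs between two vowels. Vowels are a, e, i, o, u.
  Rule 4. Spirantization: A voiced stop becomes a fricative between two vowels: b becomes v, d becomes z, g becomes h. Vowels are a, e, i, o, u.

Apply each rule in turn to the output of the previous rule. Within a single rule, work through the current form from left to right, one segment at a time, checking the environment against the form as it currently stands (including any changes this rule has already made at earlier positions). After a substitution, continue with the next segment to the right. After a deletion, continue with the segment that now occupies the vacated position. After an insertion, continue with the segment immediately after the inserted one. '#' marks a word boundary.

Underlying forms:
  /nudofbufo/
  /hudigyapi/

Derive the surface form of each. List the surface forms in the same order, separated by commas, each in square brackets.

[nuzofpufu], [uzigyapi]

/nudofbufo/:
  Rule 1 Final Vowel Raising: [nudofbufo] → [nudofbufu]
  Rule 2 Progressive Voicing Assimilation: [nudofbufu] → [nudofpufu]
  Rule 3 h-Deletion: no change — [nudofpufu]
  Rule 4 Spirantization: [nudofpufu] → [nuzofpufu]
/hudigyapi/:
  Rule 1 Final Vowel Raising: no change — [hudigyapi]
  Rule 2 Progressive Voicing Assimilation: no change — [hudigyapi]
  Rule 3 h-Deletion: [hudigyapi] → [udigyapi]
  Rule 4 Spirantization: [udigyapi] → [uzigyapi]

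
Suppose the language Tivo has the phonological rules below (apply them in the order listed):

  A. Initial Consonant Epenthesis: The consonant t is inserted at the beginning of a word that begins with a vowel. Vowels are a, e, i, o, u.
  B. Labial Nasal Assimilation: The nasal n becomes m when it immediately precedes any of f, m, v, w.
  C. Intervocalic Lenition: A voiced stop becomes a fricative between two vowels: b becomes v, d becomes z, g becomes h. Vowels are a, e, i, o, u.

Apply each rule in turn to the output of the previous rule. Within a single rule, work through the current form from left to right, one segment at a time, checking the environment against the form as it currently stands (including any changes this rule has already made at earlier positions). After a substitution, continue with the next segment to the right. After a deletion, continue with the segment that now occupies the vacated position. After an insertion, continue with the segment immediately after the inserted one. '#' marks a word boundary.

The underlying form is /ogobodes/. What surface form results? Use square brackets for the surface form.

A Initial Consonant Epenthesis: [ogobodes] → [togobodes]
B Labial Nasal Assimilation: no change — [togobodes]
C Intervocalic Lenition: [togobodes] → [tohovozes]

[tohovozes]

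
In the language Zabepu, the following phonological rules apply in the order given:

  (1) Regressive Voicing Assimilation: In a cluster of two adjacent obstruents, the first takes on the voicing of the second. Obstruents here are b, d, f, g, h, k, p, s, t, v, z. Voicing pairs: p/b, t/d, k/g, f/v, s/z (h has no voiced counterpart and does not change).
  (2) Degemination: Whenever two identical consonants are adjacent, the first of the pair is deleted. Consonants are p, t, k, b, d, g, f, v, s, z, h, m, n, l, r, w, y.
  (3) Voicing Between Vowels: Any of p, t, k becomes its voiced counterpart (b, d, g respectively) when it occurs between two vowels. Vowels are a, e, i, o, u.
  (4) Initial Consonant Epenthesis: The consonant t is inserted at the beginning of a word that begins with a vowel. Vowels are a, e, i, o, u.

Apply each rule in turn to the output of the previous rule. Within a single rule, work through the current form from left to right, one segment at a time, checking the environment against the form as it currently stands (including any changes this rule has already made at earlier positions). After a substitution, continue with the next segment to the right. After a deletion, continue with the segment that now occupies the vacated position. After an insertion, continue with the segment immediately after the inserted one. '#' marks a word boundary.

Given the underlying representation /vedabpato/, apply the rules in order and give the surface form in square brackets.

[vedabado]

(1) Regressive Voicing Assimilation: [vedabpato] → [vedappato]
(2) Degemination: [vedappato] → [vedapato]
(3) Voicing Between Vowels: [vedapato] → [vedabado]
(4) Initial Consonant Epenthesis: no change — [vedabado]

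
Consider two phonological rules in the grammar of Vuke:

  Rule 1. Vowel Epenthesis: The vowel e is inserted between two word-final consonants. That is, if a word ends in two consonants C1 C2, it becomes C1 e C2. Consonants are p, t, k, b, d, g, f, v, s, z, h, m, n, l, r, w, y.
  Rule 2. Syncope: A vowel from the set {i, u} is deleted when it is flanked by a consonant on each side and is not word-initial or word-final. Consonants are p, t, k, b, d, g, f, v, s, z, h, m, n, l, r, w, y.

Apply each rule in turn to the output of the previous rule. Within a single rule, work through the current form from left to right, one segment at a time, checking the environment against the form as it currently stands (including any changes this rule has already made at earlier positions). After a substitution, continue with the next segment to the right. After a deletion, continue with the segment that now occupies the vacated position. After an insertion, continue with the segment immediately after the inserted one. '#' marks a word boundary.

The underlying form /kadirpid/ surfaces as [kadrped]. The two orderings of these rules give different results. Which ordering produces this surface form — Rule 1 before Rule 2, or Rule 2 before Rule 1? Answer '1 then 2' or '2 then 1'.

2 then 1

Order 1 then 2:
  1 Vowel Epenthesis: no change — [kadirpid]
  2 Syncope: [kadirpid] → [kadrpd]
  result: [kadrpd]
Order 2 then 1:
  2 Syncope: [kadirpid] → [kadrpd]
  1 Vowel Epenthesis: [kadrpd] → [kadrped]
  result: [kadrped]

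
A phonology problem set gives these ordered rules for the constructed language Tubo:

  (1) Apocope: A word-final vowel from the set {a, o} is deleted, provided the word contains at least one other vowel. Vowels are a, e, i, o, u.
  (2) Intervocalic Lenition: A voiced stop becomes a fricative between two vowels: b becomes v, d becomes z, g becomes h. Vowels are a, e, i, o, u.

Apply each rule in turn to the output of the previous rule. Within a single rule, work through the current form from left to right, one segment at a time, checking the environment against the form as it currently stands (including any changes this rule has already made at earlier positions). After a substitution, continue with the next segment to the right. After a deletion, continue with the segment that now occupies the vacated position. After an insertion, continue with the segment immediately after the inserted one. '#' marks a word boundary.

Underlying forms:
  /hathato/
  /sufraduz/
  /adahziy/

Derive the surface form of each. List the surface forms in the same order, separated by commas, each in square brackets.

/hathato/:
  (1) Apocope: [hathato] → [hathat]
  (2) Intervocalic Lenition: no change — [hathat]
/sufraduz/:
  (1) Apocope: no change — [sufraduz]
  (2) Intervocalic Lenition: [sufraduz] → [sufrazuz]
/adahziy/:
  (1) Apocope: no change — [adahziy]
  (2) Intervocalic Lenition: [adahziy] → [azahziy]

[hathat], [sufrazuz], [azahziy]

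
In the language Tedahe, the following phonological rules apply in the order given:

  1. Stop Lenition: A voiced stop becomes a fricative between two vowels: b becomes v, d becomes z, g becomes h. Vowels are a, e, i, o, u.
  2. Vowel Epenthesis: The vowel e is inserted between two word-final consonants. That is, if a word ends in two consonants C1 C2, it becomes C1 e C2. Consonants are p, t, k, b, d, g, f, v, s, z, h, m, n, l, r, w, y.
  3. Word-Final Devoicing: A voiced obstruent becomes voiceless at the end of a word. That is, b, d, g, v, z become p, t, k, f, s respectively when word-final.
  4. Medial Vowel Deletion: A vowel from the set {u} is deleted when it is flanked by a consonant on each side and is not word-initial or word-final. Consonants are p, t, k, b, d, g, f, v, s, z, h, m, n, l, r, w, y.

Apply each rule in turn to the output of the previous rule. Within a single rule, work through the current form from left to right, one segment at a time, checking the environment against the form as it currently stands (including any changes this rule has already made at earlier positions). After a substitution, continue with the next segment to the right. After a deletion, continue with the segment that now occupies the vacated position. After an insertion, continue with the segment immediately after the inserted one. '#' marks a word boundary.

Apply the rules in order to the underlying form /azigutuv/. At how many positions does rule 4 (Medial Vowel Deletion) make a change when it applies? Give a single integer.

2

1 Stop Lenition: [azigutuv] → [azihutuv]
2 Vowel Epenthesis: no change — [azihutuv]
3 Word-Final Devoicing: [azihutuv] → [azihutuf]
4 Medial Vowel Deletion: [azihutuf] → [azihtf]
Rule 4 changed 2 position(s).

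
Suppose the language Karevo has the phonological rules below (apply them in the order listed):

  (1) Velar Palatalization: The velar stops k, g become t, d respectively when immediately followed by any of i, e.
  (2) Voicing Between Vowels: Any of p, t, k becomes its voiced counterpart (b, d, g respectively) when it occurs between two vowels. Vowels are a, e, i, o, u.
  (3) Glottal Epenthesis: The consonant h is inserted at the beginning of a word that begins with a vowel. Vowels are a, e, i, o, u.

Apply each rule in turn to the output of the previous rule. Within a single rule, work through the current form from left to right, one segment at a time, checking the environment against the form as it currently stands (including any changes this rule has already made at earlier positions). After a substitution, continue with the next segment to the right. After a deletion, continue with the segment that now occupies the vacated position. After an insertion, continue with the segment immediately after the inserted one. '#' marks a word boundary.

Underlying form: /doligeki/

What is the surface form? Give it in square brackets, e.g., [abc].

[dolidedi]

(1) Velar Palatalization: [doligeki] → [dolideti]
(2) Voicing Between Vowels: [dolideti] → [dolidedi]
(3) Glottal Epenthesis: no change — [dolidedi]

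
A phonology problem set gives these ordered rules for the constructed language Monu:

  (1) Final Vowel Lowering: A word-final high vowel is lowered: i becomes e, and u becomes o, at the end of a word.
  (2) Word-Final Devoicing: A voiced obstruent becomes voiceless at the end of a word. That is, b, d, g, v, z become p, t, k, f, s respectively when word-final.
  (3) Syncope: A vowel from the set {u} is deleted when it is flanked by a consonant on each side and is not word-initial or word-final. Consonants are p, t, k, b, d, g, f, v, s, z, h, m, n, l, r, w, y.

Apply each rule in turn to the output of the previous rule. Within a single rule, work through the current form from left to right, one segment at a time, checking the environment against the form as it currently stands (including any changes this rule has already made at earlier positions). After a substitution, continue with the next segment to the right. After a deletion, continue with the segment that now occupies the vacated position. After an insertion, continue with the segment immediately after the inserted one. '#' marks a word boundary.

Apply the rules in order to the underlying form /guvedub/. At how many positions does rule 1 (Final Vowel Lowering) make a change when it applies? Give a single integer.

0

(1) Final Vowel Lowering: no change — [guvedub]
(2) Word-Final Devoicing: [guvedub] → [guvedup]
(3) Syncope: [guvedup] → [gvedp]
Rule 1 changed 0 position(s).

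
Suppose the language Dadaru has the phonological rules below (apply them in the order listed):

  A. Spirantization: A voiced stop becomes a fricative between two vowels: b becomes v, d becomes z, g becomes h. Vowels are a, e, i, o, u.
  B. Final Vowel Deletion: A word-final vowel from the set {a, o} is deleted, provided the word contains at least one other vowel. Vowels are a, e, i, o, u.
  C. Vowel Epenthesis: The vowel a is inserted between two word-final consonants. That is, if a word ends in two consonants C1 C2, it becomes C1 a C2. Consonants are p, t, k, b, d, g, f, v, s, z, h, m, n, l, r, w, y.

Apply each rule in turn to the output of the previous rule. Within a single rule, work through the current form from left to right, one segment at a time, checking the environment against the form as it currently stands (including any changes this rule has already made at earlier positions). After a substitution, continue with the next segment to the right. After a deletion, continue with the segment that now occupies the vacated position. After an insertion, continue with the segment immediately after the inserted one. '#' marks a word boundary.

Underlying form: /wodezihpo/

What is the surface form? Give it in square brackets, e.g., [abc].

A Spirantization: [wodezihpo] → [wozezihpo]
B Final Vowel Deletion: [wozezihpo] → [wozezihp]
C Vowel Epenthesis: [wozezihp] → [wozezihap]

[wozezihap]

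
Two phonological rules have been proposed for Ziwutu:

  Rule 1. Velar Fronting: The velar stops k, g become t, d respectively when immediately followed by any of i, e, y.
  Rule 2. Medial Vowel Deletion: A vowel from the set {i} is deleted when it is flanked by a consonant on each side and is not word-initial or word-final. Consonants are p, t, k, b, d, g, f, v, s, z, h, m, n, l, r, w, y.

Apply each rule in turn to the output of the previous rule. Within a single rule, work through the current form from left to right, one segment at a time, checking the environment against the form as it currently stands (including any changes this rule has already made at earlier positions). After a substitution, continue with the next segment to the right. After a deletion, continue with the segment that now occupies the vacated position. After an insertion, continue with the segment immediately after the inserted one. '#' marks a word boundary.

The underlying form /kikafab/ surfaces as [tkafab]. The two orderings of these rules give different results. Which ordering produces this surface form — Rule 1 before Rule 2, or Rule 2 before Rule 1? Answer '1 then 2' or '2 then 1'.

1 then 2

Order 1 then 2:
  1 Velar Fronting: [kikafab] → [tikafab]
  2 Medial Vowel Deletion: [tikafab] → [tkafab]
  result: [tkafab]
Order 2 then 1:
  2 Medial Vowel Deletion: [kikafab] → [kkafab]
  1 Velar Fronting: no change — [kkafab]
  result: [kkafab]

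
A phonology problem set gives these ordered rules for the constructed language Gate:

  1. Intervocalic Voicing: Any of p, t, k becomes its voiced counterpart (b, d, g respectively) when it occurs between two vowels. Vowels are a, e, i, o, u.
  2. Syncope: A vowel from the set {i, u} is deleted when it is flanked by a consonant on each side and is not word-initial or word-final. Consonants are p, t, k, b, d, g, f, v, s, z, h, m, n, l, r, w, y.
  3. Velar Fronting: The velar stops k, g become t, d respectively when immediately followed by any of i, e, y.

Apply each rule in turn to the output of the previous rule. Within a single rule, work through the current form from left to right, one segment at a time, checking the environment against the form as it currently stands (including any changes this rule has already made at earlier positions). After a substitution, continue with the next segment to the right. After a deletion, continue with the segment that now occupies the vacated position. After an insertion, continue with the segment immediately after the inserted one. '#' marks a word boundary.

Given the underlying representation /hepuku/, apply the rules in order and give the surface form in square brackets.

1 Intervocalic Voicing: [hepuku] → [hebugu]
2 Syncope: [hebugu] → [hebgu]
3 Velar Fronting: no change — [hebgu]

[hebgu]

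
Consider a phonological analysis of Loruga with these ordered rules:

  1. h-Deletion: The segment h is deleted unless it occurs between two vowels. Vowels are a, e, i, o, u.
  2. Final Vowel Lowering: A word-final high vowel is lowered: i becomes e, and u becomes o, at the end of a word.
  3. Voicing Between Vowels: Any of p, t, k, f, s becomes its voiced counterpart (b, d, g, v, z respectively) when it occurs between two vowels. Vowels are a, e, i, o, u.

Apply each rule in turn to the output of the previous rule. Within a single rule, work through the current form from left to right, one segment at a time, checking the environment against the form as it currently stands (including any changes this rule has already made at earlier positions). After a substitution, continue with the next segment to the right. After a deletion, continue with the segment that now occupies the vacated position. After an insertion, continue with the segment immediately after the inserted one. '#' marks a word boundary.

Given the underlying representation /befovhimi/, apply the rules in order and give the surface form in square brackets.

1 h-Deletion: [befovhimi] → [befovimi]
2 Final Vowel Lowering: [befovimi] → [befovime]
3 Voicing Between Vowels: [befovime] → [bevovime]

[bevovime]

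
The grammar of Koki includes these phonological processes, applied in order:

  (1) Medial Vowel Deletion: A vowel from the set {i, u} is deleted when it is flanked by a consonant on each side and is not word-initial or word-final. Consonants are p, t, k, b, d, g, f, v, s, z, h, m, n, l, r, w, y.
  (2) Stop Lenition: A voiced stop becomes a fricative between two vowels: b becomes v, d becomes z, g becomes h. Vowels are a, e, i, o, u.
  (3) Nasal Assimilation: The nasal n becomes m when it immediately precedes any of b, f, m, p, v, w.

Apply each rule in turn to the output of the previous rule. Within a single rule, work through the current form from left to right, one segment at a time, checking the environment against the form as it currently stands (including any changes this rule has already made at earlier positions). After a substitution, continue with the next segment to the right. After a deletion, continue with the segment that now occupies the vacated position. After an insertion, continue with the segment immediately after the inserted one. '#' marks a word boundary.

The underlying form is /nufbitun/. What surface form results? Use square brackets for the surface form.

[mfbtn]

(1) Medial Vowel Deletion: [nufbitun] → [nfbtn]
(2) Stop Lenition: no change — [nfbtn]
(3) Nasal Assimilation: [nfbtn] → [mfbtn]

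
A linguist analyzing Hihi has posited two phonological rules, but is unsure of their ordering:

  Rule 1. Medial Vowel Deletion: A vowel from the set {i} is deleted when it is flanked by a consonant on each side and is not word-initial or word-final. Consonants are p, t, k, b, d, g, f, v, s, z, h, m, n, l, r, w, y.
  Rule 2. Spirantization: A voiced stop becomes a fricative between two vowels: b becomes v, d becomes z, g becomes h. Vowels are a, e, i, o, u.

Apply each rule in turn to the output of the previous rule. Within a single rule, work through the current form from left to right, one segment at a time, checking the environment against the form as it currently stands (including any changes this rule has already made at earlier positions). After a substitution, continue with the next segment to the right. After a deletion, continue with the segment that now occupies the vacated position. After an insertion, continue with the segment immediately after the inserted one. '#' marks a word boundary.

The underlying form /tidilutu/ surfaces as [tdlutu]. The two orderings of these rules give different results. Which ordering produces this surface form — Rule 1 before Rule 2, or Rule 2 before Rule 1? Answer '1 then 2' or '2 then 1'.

1 then 2

Order 1 then 2:
  1 Medial Vowel Deletion: [tidilutu] → [tdlutu]
  2 Spirantization: no change — [tdlutu]
  result: [tdlutu]
Order 2 then 1:
  2 Spirantization: [tidilutu] → [tizilutu]
  1 Medial Vowel Deletion: [tizilutu] → [tzlutu]
  result: [tzlutu]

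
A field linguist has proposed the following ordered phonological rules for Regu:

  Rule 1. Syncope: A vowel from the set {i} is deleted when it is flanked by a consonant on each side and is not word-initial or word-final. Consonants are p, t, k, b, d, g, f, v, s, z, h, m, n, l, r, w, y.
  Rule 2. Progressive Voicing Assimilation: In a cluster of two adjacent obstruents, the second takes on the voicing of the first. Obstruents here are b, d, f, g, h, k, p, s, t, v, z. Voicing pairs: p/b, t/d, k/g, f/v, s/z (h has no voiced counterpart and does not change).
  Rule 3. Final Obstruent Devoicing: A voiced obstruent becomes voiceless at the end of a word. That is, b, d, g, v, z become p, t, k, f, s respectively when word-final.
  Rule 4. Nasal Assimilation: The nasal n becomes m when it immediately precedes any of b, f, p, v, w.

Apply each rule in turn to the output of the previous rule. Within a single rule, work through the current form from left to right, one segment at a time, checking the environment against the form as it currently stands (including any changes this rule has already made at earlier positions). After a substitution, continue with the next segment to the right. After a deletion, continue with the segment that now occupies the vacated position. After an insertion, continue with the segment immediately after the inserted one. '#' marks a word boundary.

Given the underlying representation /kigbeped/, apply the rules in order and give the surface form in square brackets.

Rule 1 Syncope: [kigbeped] → [kgbeped]
Rule 2 Progressive Voicing Assimilation: [kgbeped] → [kkpeped]
Rule 3 Final Obstruent Devoicing: [kkpeped] → [kkpepet]
Rule 4 Nasal Assimilation: no change — [kkpepet]

[kkpepet]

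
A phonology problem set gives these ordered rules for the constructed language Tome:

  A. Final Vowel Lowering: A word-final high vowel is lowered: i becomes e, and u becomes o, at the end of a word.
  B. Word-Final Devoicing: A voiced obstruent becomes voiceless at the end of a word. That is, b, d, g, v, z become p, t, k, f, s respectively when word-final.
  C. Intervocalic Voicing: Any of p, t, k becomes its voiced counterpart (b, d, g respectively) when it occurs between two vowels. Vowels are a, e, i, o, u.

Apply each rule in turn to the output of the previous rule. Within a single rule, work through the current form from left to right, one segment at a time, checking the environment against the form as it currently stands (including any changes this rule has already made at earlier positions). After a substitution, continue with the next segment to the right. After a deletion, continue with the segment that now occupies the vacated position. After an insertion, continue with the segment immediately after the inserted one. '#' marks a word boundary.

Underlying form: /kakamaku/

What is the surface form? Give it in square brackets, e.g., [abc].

[kagamago]

A Final Vowel Lowering: [kakamaku] → [kakamako]
B Word-Final Devoicing: no change — [kakamako]
C Intervocalic Voicing: [kakamako] → [kagamago]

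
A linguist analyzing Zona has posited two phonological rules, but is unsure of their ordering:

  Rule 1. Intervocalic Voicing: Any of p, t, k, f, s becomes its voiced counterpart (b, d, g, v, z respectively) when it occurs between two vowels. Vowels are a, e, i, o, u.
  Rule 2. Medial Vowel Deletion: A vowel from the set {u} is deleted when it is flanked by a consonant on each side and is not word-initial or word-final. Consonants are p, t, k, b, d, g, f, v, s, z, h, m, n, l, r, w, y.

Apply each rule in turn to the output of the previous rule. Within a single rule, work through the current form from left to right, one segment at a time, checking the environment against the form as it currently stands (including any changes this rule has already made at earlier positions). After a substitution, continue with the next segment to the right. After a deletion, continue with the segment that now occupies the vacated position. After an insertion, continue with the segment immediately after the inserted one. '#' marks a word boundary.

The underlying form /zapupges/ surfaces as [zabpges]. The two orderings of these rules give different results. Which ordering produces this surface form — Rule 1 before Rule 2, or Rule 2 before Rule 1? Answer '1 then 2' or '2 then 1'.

1 then 2

Order 1 then 2:
  1 Intervocalic Voicing: [zapupges] → [zabupges]
  2 Medial Vowel Deletion: [zabupges] → [zabpges]
  result: [zabpges]
Order 2 then 1:
  2 Medial Vowel Deletion: [zapupges] → [zappges]
  1 Intervocalic Voicing: no change — [zappges]
  result: [zappges]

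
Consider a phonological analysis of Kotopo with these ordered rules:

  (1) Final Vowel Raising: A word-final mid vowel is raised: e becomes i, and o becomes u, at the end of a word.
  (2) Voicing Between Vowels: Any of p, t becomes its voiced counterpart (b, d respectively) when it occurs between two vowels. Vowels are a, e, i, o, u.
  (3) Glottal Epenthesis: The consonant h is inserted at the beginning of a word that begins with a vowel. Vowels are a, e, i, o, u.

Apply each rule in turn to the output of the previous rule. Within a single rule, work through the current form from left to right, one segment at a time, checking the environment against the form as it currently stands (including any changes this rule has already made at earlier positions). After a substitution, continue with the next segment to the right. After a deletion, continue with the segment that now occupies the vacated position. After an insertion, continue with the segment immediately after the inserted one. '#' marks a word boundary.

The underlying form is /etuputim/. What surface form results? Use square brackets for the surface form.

[hedubudim]

(1) Final Vowel Raising: no change — [etuputim]
(2) Voicing Between Vowels: [etuputim] → [edubudim]
(3) Glottal Epenthesis: [edubudim] → [hedubudim]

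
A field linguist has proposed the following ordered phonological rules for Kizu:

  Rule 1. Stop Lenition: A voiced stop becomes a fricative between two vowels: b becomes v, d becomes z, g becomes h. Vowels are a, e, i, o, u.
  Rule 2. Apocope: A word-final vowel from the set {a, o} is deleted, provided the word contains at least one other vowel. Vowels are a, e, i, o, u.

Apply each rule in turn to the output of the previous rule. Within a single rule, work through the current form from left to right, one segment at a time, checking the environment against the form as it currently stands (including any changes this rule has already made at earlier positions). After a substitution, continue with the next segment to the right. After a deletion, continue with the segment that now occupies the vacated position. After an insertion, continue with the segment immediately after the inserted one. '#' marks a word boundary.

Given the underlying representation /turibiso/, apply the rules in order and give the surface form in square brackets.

[turivis]

Rule 1 Stop Lenition: [turibiso] → [turiviso]
Rule 2 Apocope: [turiviso] → [turivis]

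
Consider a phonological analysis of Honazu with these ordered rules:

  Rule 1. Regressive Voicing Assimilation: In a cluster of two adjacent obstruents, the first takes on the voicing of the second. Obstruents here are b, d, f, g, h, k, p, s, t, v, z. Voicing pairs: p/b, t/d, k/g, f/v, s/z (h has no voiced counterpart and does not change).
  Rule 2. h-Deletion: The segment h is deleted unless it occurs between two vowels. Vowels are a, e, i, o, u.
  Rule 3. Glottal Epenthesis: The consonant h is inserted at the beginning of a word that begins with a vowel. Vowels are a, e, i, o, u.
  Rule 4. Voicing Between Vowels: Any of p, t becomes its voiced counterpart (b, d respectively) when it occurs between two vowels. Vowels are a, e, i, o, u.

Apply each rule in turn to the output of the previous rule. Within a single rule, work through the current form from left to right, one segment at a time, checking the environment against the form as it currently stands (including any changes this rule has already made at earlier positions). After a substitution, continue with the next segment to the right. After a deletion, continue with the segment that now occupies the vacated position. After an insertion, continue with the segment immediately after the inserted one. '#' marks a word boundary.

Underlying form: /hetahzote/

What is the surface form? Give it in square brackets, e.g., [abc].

[hedazode]

Rule 1 Regressive Voicing Assimilation: no change — [hetahzote]
Rule 2 h-Deletion: [hetahzote] → [etazote]
Rule 3 Glottal Epenthesis: [etazote] → [hetazote]
Rule 4 Voicing Between Vowels: [hetazote] → [hedazode]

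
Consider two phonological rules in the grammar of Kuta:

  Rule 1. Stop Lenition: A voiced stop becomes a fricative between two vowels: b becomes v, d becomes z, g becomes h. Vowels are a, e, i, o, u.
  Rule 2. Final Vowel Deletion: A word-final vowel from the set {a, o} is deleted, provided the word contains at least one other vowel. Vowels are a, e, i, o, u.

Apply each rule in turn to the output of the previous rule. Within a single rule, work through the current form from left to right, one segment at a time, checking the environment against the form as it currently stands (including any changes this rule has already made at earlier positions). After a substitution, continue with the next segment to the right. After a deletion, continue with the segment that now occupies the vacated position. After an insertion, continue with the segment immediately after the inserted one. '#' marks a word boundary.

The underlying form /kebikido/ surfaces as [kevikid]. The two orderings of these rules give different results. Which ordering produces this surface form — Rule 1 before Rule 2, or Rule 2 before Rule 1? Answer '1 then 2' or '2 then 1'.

2 then 1

Order 1 then 2:
  1 Stop Lenition: [kebikido] → [kevikizo]
  2 Final Vowel Deletion: [kevikizo] → [kevikiz]
  result: [kevikiz]
Order 2 then 1:
  2 Final Vowel Deletion: [kebikido] → [kebikid]
  1 Stop Lenition: [kebikid] → [kevikid]
  result: [kevikid]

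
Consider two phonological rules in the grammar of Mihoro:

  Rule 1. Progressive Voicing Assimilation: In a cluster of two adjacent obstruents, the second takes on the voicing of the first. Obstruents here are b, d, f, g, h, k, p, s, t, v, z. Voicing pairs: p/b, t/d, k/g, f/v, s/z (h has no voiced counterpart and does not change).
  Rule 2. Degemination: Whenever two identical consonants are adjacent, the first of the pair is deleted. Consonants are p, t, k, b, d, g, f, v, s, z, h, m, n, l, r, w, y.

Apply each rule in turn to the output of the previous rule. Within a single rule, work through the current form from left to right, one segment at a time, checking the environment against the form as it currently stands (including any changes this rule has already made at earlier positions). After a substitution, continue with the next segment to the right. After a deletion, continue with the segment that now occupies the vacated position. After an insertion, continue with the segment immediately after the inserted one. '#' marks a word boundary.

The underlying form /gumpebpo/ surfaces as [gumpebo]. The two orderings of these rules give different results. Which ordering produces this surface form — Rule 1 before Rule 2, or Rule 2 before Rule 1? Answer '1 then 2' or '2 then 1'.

Order 1 then 2:
  1 Progressive Voicing Assimilation: [gumpebpo] → [gumpebbo]
  2 Degemination: [gumpebbo] → [gumpebo]
  result: [gumpebo]
Order 2 then 1:
  2 Degemination: no change — [gumpebpo]
  1 Progressive Voicing Assimilation: [gumpebpo] → [gumpebbo]
  result: [gumpebbo]

1 then 2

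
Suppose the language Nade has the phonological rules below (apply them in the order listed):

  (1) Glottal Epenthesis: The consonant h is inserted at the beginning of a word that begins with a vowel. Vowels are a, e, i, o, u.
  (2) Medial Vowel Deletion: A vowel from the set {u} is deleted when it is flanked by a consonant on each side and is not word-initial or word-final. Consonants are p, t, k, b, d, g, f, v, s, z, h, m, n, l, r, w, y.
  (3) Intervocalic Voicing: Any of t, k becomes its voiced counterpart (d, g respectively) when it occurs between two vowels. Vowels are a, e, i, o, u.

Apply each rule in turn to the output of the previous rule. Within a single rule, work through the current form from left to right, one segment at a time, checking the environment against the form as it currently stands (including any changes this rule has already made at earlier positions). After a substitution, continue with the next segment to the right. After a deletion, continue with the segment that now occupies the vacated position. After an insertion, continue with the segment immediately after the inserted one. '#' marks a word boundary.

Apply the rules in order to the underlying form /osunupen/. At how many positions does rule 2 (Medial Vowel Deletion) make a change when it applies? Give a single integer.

(1) Glottal Epenthesis: [osunupen] → [hosunupen]
(2) Medial Vowel Deletion: [hosunupen] → [hosnpen]
(3) Intervocalic Voicing: no change — [hosnpen]
Rule 2 changed 2 position(s).

2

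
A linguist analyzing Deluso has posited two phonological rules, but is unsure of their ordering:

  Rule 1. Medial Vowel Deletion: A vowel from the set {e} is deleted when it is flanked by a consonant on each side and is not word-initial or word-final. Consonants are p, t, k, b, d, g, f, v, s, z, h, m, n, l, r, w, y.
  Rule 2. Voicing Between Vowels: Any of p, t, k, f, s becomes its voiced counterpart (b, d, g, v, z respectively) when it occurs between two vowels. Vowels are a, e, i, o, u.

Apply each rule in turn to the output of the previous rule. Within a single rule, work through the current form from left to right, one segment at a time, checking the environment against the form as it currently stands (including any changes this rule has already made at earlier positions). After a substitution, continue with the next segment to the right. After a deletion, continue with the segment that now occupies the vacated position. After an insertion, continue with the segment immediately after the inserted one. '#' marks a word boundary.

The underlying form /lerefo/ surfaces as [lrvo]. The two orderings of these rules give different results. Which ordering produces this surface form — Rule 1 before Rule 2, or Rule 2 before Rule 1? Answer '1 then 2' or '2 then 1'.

2 then 1

Order 1 then 2:
  1 Medial Vowel Deletion: [lerefo] → [lrfo]
  2 Voicing Between Vowels: no change — [lrfo]
  result: [lrfo]
Order 2 then 1:
  2 Voicing Between Vowels: [lerefo] → [lerevo]
  1 Medial Vowel Deletion: [lerevo] → [lrvo]
  result: [lrvo]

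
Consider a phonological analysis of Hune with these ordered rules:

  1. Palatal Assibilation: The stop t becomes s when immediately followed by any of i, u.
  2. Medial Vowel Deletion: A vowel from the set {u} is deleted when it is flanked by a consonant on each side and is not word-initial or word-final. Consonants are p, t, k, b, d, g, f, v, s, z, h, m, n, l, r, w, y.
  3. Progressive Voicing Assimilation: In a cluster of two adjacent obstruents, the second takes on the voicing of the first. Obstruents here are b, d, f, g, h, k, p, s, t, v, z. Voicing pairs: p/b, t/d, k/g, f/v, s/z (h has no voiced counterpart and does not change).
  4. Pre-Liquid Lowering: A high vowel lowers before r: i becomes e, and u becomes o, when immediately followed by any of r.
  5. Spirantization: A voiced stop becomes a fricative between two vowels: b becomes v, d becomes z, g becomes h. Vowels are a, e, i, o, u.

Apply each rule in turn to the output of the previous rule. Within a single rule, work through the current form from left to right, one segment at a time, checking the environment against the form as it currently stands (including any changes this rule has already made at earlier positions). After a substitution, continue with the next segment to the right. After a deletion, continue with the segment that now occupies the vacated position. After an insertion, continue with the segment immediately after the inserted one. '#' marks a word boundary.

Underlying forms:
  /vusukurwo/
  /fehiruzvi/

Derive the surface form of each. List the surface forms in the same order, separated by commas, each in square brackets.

/vusukurwo/:
  1 Palatal Assibilation: no change — [vusukurwo]
  2 Medial Vowel Deletion: [vusukurwo] → [vskrwo]
  3 Progressive Voicing Assimilation: [vskrwo] → [vzgrwo]
  4 Pre-Liquid Lowering: no change — [vzgrwo]
  5 Spirantization: no change — [vzgrwo]
/fehiruzvi/:
  1 Palatal Assibilation: no change — [fehiruzvi]
  2 Medial Vowel Deletion: [fehiruzvi] → [fehirzvi]
  3 Progressive Voicing Assimilation: no change — [fehirzvi]
  4 Pre-Liquid Lowering: [fehirzvi] → [feherzvi]
  5 Spirantization: no change — [feherzvi]

[vzgrwo], [feherzvi]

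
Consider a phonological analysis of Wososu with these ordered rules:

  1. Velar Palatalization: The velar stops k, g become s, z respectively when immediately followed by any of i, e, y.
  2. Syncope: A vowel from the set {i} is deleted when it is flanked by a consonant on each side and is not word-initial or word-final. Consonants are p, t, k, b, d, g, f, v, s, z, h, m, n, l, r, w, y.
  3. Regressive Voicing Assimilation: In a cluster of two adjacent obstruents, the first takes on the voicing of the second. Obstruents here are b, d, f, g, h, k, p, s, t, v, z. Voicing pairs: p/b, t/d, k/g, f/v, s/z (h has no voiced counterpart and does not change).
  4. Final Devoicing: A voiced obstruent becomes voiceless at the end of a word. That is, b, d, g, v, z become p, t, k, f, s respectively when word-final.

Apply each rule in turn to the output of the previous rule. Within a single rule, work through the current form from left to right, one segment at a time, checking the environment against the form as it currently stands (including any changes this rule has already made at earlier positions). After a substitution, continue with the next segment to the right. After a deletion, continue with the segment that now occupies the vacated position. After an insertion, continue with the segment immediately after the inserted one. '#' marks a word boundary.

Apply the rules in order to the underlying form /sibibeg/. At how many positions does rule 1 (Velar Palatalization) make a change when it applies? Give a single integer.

1 Velar Palatalization: no change — [sibibeg]
2 Syncope: [sibibeg] → [sbbeg]
3 Regressive Voicing Assimilation: [sbbeg] → [zbbeg]
4 Final Devoicing: [zbbeg] → [zbbek]
Rule 1 changed 0 position(s).

0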